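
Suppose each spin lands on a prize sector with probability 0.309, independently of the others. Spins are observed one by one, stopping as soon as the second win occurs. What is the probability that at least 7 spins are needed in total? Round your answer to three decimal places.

0.401

Needing more than 6 spins ⇔ fewer than 2 successes in the first 6. With X ~ Binomial(6, 0.309), P(Y > 6) = P(X ≤ 1).
  k=0: C(6,0)·0.309^0·0.691^6 = 0.10886
  k=1: C(6,1)·0.309^1·0.691^5 = 0.29208
P(X ≤ 1) = 0.40094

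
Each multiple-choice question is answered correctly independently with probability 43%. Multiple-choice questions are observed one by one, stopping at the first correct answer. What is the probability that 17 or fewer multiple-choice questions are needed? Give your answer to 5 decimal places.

0.99993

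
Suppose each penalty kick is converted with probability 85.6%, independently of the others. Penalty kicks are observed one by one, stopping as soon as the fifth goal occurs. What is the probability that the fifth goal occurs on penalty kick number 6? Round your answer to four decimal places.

0.3309

Y = trial on which the fifth success occurs; negative binomial, r=5, p=0.856.
P(Y=6) = C(5,4) · p^5 · (1−p)^1
= 5 · 0.45959 · 0.144 = 0.330903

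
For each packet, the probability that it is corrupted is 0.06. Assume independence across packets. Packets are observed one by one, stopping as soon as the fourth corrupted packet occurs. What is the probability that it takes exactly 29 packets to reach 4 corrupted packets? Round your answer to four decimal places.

0.0090

Y = trial on which the fourth success occurs; negative binomial, r=4, p=0.06.
P(Y=29) = C(28,3) · p^4 · (1−p)^25
= 3276 · 1.296e-05 · 0.21291 = 0.009040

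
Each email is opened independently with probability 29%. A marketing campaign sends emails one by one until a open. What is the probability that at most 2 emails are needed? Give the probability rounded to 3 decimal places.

Y = number of emails to the first success; geometric, p = 0.29.
P(Y ≤ 2) = 1 − (1−p)^2 = 1 − 0.50410 = 0.49590

0.496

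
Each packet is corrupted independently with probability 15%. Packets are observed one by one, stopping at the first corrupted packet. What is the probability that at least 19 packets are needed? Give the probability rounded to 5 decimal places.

Y = number of packets to the first success; geometric, p = 0.15.
P(Y > 18) = P(first 18 all fail) = (1−p)^18 = 0.0536464

0.05365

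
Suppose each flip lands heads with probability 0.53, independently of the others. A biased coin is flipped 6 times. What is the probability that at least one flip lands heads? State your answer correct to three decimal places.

P(at least one) = 1 − P(none) = 1 − (1 − 0.53)^6
= 1 − 0.01078 = 0.98922

0.989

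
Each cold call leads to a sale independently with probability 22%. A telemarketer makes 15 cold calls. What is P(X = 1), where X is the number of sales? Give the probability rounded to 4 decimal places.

X ~ Binomial(n=15, p=0.22).
P(X=1) = C(15,1) · p^1 · (1−p)^14
= 15 · 0.22 · 0.030855 = 0.101821

0.1018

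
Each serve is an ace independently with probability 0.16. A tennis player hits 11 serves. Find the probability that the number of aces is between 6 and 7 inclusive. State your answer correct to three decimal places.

0.004

X ~ Binomial(11, 0.16); P(6 ≤ X ≤ 7) = Σ C(11,k) p^k (1−p)^(11−k) over k:
  k=6: C(11,6)·0.16^6·0.84^5 = 0.00324
  k=7: C(11,7)·0.16^7·0.84^4 = 0.00044
Total = 0.00368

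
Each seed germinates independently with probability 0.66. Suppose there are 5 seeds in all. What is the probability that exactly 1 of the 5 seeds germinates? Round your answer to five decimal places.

0.04410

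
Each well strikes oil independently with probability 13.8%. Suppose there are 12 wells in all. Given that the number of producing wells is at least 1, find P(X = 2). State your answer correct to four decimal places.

0.3423

X ~ Binomial(12, 0.138). Want P(X=2 | X≥1) = P(X=2) / P(X≥1).
P(X=2) = C(12,2)·0.138^2·0.862^10 = 0.284692
P(X≥1) = 1 − 0.168301 = 0.831699
Ratio = 0.284692 / 0.831699 = 0.342301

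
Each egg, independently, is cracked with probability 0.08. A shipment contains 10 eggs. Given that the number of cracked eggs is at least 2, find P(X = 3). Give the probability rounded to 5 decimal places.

X ~ Binomial(10, 0.08). Want P(X=3 | X≥2) = P(X=3) / P(X≥2).
P(X=3) = C(10,3)·0.08^3·0.92^7 = 0.0342741
P(X≥2) = 1 − 0.4343885 − 0.3777291 = 0.1878825
Ratio = 0.0342741 / 0.1878825 = 0.1824231

0.18242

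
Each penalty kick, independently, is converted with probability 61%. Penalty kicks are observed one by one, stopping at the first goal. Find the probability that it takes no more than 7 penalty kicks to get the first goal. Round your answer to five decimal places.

Y = number of penalty kicks to the first success; geometric, p = 0.61.
P(Y ≤ 7) = 1 − (1−p)^7 = 1 − 0.0013723 = 0.9986277

0.99863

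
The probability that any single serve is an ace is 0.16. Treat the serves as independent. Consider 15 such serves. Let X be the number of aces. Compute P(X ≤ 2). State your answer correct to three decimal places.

0.561

X ~ Binomial(15, 0.16); P(X ≤ 2) = Σ C(15,k) p^k (1−p)^(15−k) over k:
  k=0: C(15,0)·0.16^0·0.84^15 = 0.07315
  k=1: C(15,1)·0.16^1·0.84^14 = 0.20899
  k=2: C(15,2)·0.16^2·0.84^13 = 0.27865
Total = 0.56078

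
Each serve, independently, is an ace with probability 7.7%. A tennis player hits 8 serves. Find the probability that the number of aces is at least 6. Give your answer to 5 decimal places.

X ~ Binomial(8, 0.077); P(X ≥ 6) = Σ C(8,k) p^k (1−p)^(8−k) over k:
  k=6: C(8,6)·0.077^6·0.923^2 = 0.0000050
  k=7: C(8,7)·0.077^7·0.923^1 = 0.0000001
  k=8: C(8,8)·0.077^8·0.923^0 = 0.0000000
Total = 0.0000051

0.00001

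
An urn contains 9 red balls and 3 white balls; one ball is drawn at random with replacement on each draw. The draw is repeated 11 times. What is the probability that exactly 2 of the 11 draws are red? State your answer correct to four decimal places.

X ~ Binomial(n=11, p=0.75).
P(X=2) = C(11,2) · p^2 · (1−p)^9
= 55 · 0.5625 · 3.8147e-06 = 0.000118

0.0001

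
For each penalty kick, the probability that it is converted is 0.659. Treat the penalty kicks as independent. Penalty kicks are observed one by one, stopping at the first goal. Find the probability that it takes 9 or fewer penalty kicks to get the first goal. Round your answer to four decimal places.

Y = number of penalty kicks to the first success; geometric, p = 0.659.
P(Y ≤ 9) = 1 − (1−p)^9 = 1 − 0.000062 = 0.999938

0.9999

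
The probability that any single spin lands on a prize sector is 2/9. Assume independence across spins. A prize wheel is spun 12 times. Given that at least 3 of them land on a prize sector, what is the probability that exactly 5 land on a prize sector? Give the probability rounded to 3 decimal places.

0.142

X ~ Binomial(12, 0.222222). Want P(X=5 | X≥3) = P(X=5) / P(X≥3).
P(X=5) = C(12,5)·0.222222^5·0.777778^7 = 0.07390
P(X≥3) = 1 − 0.04901 − 0.16803 − 0.26404 = 0.51892
Ratio = 0.07390 / 0.51892 = 0.14241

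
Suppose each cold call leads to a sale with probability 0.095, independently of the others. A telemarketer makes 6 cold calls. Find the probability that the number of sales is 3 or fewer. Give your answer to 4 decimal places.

X ~ Binomial(6, 0.095); P(X ≤ 3) = Σ C(6,k) p^k (1−p)^(6−k) over k:
  k=0: C(6,0)·0.095^0·0.905^6 = 0.549404
  k=1: C(6,1)·0.095^1·0.905^5 = 0.346033
  k=2: C(6,2)·0.095^2·0.905^4 = 0.090810
  k=3: C(6,3)·0.095^3·0.905^3 = 0.012710
Total = 0.998957

0.9990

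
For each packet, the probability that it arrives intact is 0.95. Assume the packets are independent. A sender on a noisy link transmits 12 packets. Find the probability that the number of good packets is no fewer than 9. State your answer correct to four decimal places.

0.9978

X ~ Binomial(12, 0.95); P(X ≥ 9) = Σ C(12,k) p^k (1−p)^(12−k) over k:
  k=9: C(12,9)·0.95^9·0.05^3 = 0.017332
  k=10: C(12,10)·0.95^10·0.05^2 = 0.098792
  k=11: C(12,11)·0.95^11·0.05^1 = 0.341280
  k=12: C(12,12)·0.95^12·0.05^0 = 0.540360
Total = 0.997764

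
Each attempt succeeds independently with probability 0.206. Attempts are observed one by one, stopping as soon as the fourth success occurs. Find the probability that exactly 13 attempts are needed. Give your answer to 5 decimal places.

Y = trial on which the fourth success occurs; negative binomial, r=4, p=0.206.
P(Y=13) = C(12,3) · p^4 · (1−p)^9
= 220 · 0.0018008 · 0.12543 = 0.0496908

0.04969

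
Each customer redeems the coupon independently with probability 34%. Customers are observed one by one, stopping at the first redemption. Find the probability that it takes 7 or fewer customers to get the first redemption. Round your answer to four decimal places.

Y = number of customers to the first success; geometric, p = 0.34.
P(Y ≤ 7) = 1 − (1−p)^7 = 1 − 0.054552 = 0.945448

0.9454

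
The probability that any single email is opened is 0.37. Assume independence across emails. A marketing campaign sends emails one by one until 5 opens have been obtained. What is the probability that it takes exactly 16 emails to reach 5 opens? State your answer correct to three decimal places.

0.059

Y = trial on which the fifth success occurs; negative binomial, r=5, p=0.37.
P(Y=16) = C(15,4) · p^5 · (1−p)^11
= 1365 · 0.0069344 · 0.0062051 = 0.05873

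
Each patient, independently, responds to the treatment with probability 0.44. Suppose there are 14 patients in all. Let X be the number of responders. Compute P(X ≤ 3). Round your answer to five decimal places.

0.07300

X ~ Binomial(14, 0.44); P(X ≤ 3) = Σ C(14,k) p^k (1−p)^(14−k) over k:
  k=0: C(14,0)·0.44^0·0.56^14 = 0.0002983
  k=1: C(14,1)·0.44^1·0.56^13 = 0.0032811
  k=2: C(14,2)·0.44^2·0.56^12 = 0.0167573
  k=3: C(14,3)·0.44^3·0.56^11 = 0.0526657
Total = 0.0730024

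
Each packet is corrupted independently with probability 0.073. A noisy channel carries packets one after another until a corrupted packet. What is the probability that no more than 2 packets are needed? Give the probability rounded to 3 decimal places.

0.141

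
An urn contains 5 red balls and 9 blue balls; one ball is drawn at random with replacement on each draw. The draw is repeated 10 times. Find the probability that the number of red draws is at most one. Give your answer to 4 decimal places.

X ~ Binomial(10, 0.357143); P(X ≤ 1) = Σ C(10,k) p^k (1−p)^(10−k) over k:
  k=0: C(10,0)·0.357143^0·0.642857^10 = 0.012054
  k=1: C(10,1)·0.357143^1·0.642857^9 = 0.066969
Total = 0.079023

0.0790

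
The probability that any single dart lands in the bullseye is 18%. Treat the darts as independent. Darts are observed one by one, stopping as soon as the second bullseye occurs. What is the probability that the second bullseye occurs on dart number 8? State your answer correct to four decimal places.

Y = trial on which the second success occurs; negative binomial, r=2, p=0.18.
P(Y=8) = C(7,1) · p^2 · (1−p)^6
= 7 · 0.0324 · 0.30401 = 0.068949

0.0689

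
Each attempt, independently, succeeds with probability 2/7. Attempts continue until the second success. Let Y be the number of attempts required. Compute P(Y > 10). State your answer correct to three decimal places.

0.173

Needing more than 10 attempts ⇔ fewer than 2 successes in the first 10. With X ~ Binomial(10, 0.285714), P(Y > 10) = P(X ≤ 1).
  k=0: C(10,0)·0.285714^0·0.714286^10 = 0.03457
  k=1: C(10,1)·0.285714^1·0.714286^9 = 0.13829
P(X ≤ 1) = 0.17286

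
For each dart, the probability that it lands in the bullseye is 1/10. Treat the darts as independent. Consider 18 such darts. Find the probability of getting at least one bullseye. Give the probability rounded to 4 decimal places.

0.8499

P(at least one) = 1 − P(none) = 1 − (1 − 0.10)^18
= 1 − 0.150095 = 0.849905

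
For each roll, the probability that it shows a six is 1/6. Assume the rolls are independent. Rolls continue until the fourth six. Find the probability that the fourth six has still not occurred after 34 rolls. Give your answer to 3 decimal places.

0.159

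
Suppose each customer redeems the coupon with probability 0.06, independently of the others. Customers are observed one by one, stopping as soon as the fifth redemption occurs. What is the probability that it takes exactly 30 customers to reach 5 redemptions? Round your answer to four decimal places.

0.0039

Y = trial on which the fifth success occurs; negative binomial, r=5, p=0.06.
P(Y=30) = C(29,4) · p^5 · (1−p)^25
= 23751 · 7.776e-07 · 0.21291 = 0.003932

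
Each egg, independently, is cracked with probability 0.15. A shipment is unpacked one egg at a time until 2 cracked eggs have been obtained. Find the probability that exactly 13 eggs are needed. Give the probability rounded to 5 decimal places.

Y = trial on which the second success occurs; negative binomial, r=2, p=0.15.
P(Y=13) = C(12,1) · p^2 · (1−p)^11
= 12 · 0.0225 · 0.16734 = 0.0451827

0.04518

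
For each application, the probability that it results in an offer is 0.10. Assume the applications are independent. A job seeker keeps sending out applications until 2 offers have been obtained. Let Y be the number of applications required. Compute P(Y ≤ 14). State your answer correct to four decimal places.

Finishing within 14 applications ⇔ at least 2 successes in the first 14. With X ~ Binomial(14, 0.10), P(Y ≤ 14) = 1 − P(X ≤ 1).
  k=0: C(14,0)·0.10^0·0.90^14 = 0.228768
  k=1: C(14,1)·0.10^1·0.90^13 = 0.355861
1 − 0.584629 = 0.415371

0.4154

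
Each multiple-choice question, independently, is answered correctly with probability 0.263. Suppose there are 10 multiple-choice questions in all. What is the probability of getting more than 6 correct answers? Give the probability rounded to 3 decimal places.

X ~ Binomial(10, 0.263); P(X ≥ 7) = Σ C(10,k) p^k (1−p)^(10−k) over k:
  k=7: C(10,7)·0.263^7·0.737^3 = 0.00418
  k=8: C(10,8)·0.263^8·0.737^2 = 0.00056
  k=9: C(10,9)·0.263^9·0.737^1 = 0.00004
  k=10: C(10,10)·0.263^10·0.737^0 = 0.00000
Total = 0.00479

0.005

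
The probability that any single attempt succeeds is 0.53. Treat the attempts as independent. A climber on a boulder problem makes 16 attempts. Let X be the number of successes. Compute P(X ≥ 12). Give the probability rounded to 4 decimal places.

X ~ Binomial(16, 0.53); P(X ≥ 12) = Σ C(16,k) p^k (1−p)^(16−k) over k:
  k=12: C(16,12)·0.53^12·0.47^4 = 0.043629
  k=13: C(16,13)·0.53^13·0.47^3 = 0.015138
  k=14: C(16,14)·0.53^14·0.47^2 = 0.003658
  k=15: C(16,15)·0.53^15·0.47^1 = 0.000550
  k=16: C(16,16)·0.53^16·0.47^0 = 0.000039
Total = 0.063013

0.0630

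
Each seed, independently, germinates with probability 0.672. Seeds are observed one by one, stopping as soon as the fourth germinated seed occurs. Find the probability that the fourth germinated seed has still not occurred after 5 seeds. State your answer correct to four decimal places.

0.5285

Needing more than 5 seeds ⇔ fewer than 4 successes in the first 5. With X ~ Binomial(5, 0.672), P(Y > 5) = P(X ≤ 3).
  k=0: C(5,0)·0.672^0·0.328^5 = 0.003796
  k=1: C(5,1)·0.672^1·0.328^4 = 0.038890
  k=2: C(5,2)·0.672^2·0.328^3 = 0.159353
  k=3: C(5,3)·0.672^3·0.328^2 = 0.326479
P(X ≤ 3) = 0.528518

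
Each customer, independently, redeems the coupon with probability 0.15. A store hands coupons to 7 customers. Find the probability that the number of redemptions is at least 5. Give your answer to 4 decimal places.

X ~ Binomial(7, 0.15); P(X ≥ 5) = Σ C(7,k) p^k (1−p)^(7−k) over k:
  k=5: C(7,5)·0.15^5·0.85^2 = 0.001152
  k=6: C(7,6)·0.15^6·0.85^1 = 0.000068
  k=7: C(7,7)·0.15^7·0.85^0 = 0.000002
Total = 0.001222

0.0012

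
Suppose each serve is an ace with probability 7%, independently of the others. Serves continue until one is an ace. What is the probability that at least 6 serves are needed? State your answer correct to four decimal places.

Y = number of serves to the first success; geometric, p = 0.07.
P(Y > 5) = P(first 5 all fail) = (1−p)^5 = 0.695688

0.6957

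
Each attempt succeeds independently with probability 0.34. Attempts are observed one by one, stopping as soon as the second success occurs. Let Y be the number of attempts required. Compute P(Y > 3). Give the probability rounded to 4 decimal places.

Needing more than 3 attempts ⇔ fewer than 2 successes in the first 3. With X ~ Binomial(3, 0.34), P(Y > 3) = P(X ≤ 1).
  k=0: C(3,0)·0.34^0·0.66^3 = 0.287496
  k=1: C(3,1)·0.34^1·0.66^2 = 0.444312
P(X ≤ 1) = 0.731808

0.7318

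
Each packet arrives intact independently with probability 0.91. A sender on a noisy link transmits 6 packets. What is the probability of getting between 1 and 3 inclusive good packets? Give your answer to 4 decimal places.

X ~ Binomial(6, 0.91); P(1 ≤ X ≤ 3) = Σ C(6,k) p^k (1−p)^(6−k) over k:
  k=1: C(6,1)·0.91^1·0.09^5 = 0.000032
  k=2: C(6,2)·0.91^2·0.09^4 = 0.000815
  k=3: C(6,3)·0.91^3·0.09^3 = 0.010987
Total = 0.011834

0.0118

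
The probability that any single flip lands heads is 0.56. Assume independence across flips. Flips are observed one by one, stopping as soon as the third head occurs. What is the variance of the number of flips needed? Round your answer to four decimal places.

Y = total flips until the third success; negative binomial with r=3, p=0.56.
Var(Y) = r(1−p)/p² = 3·0.44 / 0.56² = 4.209184

4.2092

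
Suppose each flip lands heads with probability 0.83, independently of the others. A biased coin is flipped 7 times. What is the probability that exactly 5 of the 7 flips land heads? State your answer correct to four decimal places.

0.2391

X ~ Binomial(n=7, p=0.83).
P(X=5) = C(7,5) · p^5 · (1−p)^2
= 21 · 0.3939 · 0.0289 = 0.239060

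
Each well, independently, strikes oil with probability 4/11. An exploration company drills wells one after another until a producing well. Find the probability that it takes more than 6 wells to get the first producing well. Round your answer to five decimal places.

Y = number of wells to the first success; geometric, p = 0.363636.
P(Y > 6) = P(first 6 all fail) = (1−p)^6 = 0.0664098

0.06641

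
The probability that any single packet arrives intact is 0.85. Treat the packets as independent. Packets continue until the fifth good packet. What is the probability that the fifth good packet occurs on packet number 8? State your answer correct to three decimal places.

0.052

Y = trial on which the fifth success occurs; negative binomial, r=5, p=0.85.
P(Y=8) = C(7,4) · p^5 · (1−p)^3
= 35 · 0.44371 · 0.003375 = 0.05241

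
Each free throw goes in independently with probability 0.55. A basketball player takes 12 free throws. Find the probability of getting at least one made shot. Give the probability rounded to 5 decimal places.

0.99993

P(at least one) = 1 − P(none) = 1 − (1 − 0.55)^12
= 1 − 0.0000690 = 0.9999310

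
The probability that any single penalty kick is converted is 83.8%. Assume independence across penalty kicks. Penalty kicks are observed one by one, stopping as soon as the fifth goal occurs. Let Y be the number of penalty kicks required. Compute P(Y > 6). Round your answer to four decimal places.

0.2520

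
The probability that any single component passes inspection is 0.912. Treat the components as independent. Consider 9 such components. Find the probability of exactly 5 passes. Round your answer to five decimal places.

0.00477

X ~ Binomial(n=9, p=0.912).
P(X=5) = C(9,5) · p^5 · (1−p)^4
= 126 · 0.63092 · 5.997e-05 = 0.0047673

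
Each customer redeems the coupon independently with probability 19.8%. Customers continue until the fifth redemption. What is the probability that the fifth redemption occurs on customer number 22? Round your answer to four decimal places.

Y = trial on which the fifth success occurs; negative binomial, r=5, p=0.198.
P(Y=22) = C(21,4) · p^5 · (1−p)^17
= 5985 · 0.00030432 · 0.023494 = 0.042791

0.0428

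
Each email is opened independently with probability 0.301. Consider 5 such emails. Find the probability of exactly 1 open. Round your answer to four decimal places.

0.3593

X ~ Binomial(n=5, p=0.301).
P(X=1) = C(5,1) · p^1 · (1−p)^4
= 5 · 0.301 · 0.23873 = 0.359290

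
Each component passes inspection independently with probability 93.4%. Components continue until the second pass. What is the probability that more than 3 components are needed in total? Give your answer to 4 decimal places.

0.0125

Needing more than 3 components ⇔ fewer than 2 successes in the first 3. With X ~ Binomial(3, 0.934), P(Y > 3) = P(X ≤ 1).
  k=0: C(3,0)·0.934^0·0.066^3 = 0.000287
  k=1: C(3,1)·0.934^1·0.066^2 = 0.012206
P(X ≤ 1) = 0.012493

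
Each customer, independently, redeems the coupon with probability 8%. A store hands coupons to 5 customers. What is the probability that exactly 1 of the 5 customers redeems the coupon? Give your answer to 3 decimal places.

0.287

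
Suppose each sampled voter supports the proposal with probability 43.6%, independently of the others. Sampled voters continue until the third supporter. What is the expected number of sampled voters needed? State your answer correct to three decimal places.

6.881

Y = total sampled voters until the third success; negative binomial with r=3, p=0.436.
E[Y] = r / p = 3 / 0.436 = 6.88073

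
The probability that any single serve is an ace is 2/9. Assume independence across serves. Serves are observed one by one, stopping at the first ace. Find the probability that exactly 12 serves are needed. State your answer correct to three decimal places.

0.014

Geometric (trials to first success), p = 0.222222.
P(Y = 12) = (1−p)^11 · p = 0.06301 · 0.222222 = 0.01400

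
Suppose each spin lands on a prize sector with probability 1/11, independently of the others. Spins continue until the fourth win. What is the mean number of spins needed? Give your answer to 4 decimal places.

Y = total spins until the fourth success; negative binomial with r=4, p=0.090909.
E[Y] = r / p = 4 / 0.090909 = 44.000000

44.0000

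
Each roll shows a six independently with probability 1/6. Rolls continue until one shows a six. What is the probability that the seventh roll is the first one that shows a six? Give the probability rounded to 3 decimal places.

0.056

Geometric (trials to first success), p = 0.166667.
P(Y = 7) = (1−p)^6 · p = 0.3349 · 0.166667 = 0.05582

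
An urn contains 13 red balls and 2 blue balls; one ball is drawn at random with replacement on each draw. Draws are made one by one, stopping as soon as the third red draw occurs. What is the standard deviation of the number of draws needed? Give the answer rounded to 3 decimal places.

0.730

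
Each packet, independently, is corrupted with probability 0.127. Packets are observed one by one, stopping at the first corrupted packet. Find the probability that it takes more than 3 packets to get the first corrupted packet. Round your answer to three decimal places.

Y = number of packets to the first success; geometric, p = 0.127.
P(Y > 3) = P(first 3 all fail) = (1−p)^3 = 0.66534

0.665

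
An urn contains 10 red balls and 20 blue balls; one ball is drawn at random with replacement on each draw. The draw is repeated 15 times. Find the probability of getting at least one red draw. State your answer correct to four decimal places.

0.9977

P(at least one) = 1 − P(none) = 1 − (1 − 0.333333)^15
= 1 − 0.002284 = 0.997716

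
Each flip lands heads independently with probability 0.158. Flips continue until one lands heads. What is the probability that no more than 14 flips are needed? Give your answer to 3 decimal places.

Y = number of flips to the first success; geometric, p = 0.158.
P(Y ≤ 14) = 1 − (1−p)^14 = 1 − 0.09003 = 0.90997

0.910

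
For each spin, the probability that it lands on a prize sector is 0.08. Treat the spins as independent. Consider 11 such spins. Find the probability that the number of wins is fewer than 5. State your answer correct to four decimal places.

0.9990

X ~ Binomial(11, 0.08); P(X ≤ 4) = Σ C(11,k) p^k (1−p)^(11−k) over k:
  k=0: C(11,0)·0.08^0·0.92^11 = 0.399637
  k=1: C(11,1)·0.08^1·0.92^10 = 0.382262
  k=2: C(11,2)·0.08^2·0.92^9 = 0.166201
  k=3: C(11,3)·0.08^3·0.92^8 = 0.043357
  k=4: C(11,4)·0.08^4·0.92^7 = 0.007540
Total = 0.998997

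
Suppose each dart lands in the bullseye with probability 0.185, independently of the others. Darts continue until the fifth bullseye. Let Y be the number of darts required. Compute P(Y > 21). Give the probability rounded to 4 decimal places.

Needing more than 21 darts ⇔ fewer than 5 successes in the first 21. With X ~ Binomial(21, 0.185), P(Y > 21) = P(X ≤ 4).
  k=0: C(21,0)·0.185^0·0.815^21 = 0.013624
  k=1: C(21,1)·0.185^1·0.815^20 = 0.064945
  k=2: C(21,2)·0.185^2·0.815^19 = 0.147420
  k=3: C(21,3)·0.185^3·0.815^18 = 0.211936
  k=4: C(21,4)·0.185^4·0.815^17 = 0.216486
P(X ≤ 4) = 0.654411

0.6544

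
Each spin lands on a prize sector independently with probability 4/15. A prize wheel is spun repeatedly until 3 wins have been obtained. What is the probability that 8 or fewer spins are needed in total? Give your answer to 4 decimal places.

0.3634

Finishing within 8 spins ⇔ at least 3 successes in the first 8. With X ~ Binomial(8, 0.266667), P(Y ≤ 8) = 1 − P(X ≤ 2).
  k=0: C(8,0)·0.266667^0·0.733333^8 = 0.083639
  k=1: C(8,1)·0.266667^1·0.733333^7 = 0.243315
  k=2: C(8,2)·0.266667^2·0.733333^6 = 0.309674
1 − 0.636628 = 0.363372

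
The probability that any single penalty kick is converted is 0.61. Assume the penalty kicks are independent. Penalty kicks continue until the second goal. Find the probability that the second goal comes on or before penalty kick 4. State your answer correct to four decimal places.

0.8321

Finishing within 4 penalty kicks ⇔ at least 2 successes in the first 4. With X ~ Binomial(4, 0.61), P(Y ≤ 4) = 1 − P(X ≤ 1).
  k=0: C(4,0)·0.61^0·0.39^4 = 0.023134
  k=1: C(4,1)·0.61^1·0.39^3 = 0.144738
1 − 0.167873 = 0.832127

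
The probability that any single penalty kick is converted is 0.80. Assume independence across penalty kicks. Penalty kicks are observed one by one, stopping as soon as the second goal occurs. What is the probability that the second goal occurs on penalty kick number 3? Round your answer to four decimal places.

0.2560

Y = trial on which the second success occurs; negative binomial, r=2, p=0.80.
P(Y=3) = C(2,1) · p^2 · (1−p)^1
= 2 · 0.64 · 0.2 = 0.256000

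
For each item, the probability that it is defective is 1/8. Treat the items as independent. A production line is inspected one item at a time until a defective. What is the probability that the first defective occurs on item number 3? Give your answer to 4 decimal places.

Geometric (trials to first success), p = 0.125.
P(Y = 3) = (1−p)^2 · p = 0.76562 · 0.125 = 0.095703

0.0957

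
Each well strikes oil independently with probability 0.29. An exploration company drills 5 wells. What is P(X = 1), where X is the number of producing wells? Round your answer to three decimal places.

X ~ Binomial(n=5, p=0.29).
P(X=1) = C(5,1) · p^1 · (1−p)^4
= 5 · 0.29 · 0.25412 = 0.36847

0.368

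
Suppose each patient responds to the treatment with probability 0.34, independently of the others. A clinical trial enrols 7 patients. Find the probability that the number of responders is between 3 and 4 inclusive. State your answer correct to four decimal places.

0.3955

X ~ Binomial(7, 0.34); P(3 ≤ X ≤ 4) = Σ C(7,k) p^k (1−p)^(7−k) over k:
  k=3: C(7,3)·0.34^3·0.66^4 = 0.261024
  k=4: C(7,4)·0.34^4·0.66^3 = 0.134467
Total = 0.395491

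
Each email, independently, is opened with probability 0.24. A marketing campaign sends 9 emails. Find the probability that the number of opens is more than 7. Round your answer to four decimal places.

0.0001

X ~ Binomial(9, 0.24); P(X ≥ 8) = Σ C(9,k) p^k (1−p)^(9−k) over k:
  k=8: C(9,8)·0.24^8·0.76^1 = 0.000075
  k=9: C(9,9)·0.24^9·0.76^0 = 0.000003
Total = 0.000078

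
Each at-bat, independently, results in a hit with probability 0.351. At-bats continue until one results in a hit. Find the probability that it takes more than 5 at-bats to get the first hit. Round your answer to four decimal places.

0.1151

Y = number of at-bats to the first success; geometric, p = 0.351.
P(Y > 5) = P(first 5 all fail) = (1−p)^5 = 0.115139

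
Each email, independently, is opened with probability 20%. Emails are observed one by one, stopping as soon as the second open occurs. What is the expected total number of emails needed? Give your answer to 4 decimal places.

10.0000

Y = total emails until the second success; negative binomial with r=2, p=0.20.
E[Y] = r / p = 2 / 0.20 = 10.000000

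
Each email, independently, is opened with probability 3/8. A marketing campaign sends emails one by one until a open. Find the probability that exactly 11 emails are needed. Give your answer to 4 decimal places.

0.0034

Geometric (trials to first success), p = 0.375.
P(Y = 11) = (1−p)^10 · p = 0.0090949 · 0.375 = 0.003411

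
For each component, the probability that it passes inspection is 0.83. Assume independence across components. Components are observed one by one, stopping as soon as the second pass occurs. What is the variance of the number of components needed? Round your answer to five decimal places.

Y = total components until the second success; negative binomial with r=2, p=0.83.
Var(Y) = r(1−p)/p² = 2·0.17 / 0.83² = 0.4935404

0.49354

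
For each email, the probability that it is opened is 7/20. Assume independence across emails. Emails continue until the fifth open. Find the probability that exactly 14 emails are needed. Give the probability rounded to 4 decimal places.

0.0778

Y = trial on which the fifth success occurs; negative binomial, r=5, p=0.35.
P(Y=14) = C(13,4) · p^5 · (1−p)^9
= 715 · 0.0052522 · 0.020712 = 0.077780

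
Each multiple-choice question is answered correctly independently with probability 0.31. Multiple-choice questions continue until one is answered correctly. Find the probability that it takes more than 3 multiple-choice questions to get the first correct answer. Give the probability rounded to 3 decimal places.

Y = number of multiple-choice questions to the first success; geometric, p = 0.31.
P(Y > 3) = P(first 3 all fail) = (1−p)^3 = 0.32851

0.329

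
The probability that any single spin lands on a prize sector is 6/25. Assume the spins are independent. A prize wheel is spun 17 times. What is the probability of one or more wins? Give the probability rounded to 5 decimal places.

0.99058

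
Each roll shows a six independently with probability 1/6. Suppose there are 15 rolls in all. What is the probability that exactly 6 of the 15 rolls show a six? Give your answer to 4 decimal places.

0.0208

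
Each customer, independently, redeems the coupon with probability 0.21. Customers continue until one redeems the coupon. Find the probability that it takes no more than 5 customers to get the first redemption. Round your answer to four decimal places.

Y = number of customers to the first success; geometric, p = 0.21.
P(Y ≤ 5) = 1 − (1−p)^5 = 1 − 0.307706 = 0.692294

0.6923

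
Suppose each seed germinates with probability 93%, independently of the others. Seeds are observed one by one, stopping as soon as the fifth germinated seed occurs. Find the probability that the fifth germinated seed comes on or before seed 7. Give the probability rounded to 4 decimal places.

Finishing within 7 seeds ⇔ at least 5 successes in the first 7. With X ~ Binomial(7, 0.93), P(Y ≤ 7) = 1 − P(X ≤ 4).
  k=0: C(7,0)·0.93^0·0.07^7 = 0.000000
  k=1: C(7,1)·0.93^1·0.07^6 = 0.000001
  k=2: C(7,2)·0.93^2·0.07^5 = 0.000031
  k=3: C(7,3)·0.93^3·0.07^4 = 0.000676
  k=4: C(7,4)·0.93^4·0.07^3 = 0.008980
1 − 0.009688 = 0.990312

0.9903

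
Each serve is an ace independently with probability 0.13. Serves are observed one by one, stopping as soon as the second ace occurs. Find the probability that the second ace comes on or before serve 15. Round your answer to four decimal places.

Finishing within 15 serves ⇔ at least 2 successes in the first 15. With X ~ Binomial(15, 0.13), P(Y ≤ 15) = 1 − P(X ≤ 1).
  k=0: C(15,0)·0.13^0·0.87^15 = 0.123819
  k=1: C(15,1)·0.13^1·0.87^14 = 0.277526
1 − 0.401346 = 0.598654

0.5987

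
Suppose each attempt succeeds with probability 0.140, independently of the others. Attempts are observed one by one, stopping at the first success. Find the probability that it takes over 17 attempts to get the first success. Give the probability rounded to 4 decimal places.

0.0770

Y = number of attempts to the first success; geometric, p = 0.14.
P(Y > 17) = P(first 17 all fail) = (1−p)^17 = 0.076997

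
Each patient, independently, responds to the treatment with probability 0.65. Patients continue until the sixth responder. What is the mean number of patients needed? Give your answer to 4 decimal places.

9.2308

Y = total patients until the sixth success; negative binomial with r=6, p=0.65.
E[Y] = r / p = 6 / 0.65 = 9.230769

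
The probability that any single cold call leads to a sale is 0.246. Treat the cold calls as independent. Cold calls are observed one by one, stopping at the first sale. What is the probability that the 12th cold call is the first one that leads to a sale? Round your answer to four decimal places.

Geometric (trials to first success), p = 0.246.
P(Y = 12) = (1−p)^11 · p = 0.04478 · 0.246 = 0.011016

0.0110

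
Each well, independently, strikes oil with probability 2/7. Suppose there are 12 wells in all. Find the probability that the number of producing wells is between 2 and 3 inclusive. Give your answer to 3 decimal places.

0.435

X ~ Binomial(12, 0.285714); P(2 ≤ X ≤ 3) = Σ C(12,k) p^k (1−p)^(12−k) over k:
  k=2: C(12,2)·0.285714^2·0.714286^10 = 0.18626
  k=3: C(12,3)·0.285714^3·0.714286^9 = 0.24835
Total = 0.43461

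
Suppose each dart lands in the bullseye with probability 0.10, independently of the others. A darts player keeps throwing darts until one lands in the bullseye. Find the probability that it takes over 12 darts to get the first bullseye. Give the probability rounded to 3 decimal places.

0.282

Y = number of darts to the first success; geometric, p = 0.10.
P(Y > 12) = P(first 12 all fail) = (1−p)^12 = 0.28243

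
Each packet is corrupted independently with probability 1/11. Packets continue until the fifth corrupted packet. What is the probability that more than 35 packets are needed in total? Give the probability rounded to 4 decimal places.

Needing more than 35 packets ⇔ fewer than 5 successes in the first 35. With X ~ Binomial(35, 0.090909), P(Y > 35) = P(X ≤ 4).
  k=0: C(35,0)·0.090909^0·0.909091^35 = 0.035584
  k=1: C(35,1)·0.090909^1·0.909091^34 = 0.124544
  k=2: C(35,2)·0.090909^2·0.909091^33 = 0.211725
  k=3: C(35,3)·0.090909^3·0.909091^32 = 0.232898
  k=4: C(35,4)·0.090909^4·0.909091^31 = 0.186318
P(X ≤ 4) = 0.791070

0.7911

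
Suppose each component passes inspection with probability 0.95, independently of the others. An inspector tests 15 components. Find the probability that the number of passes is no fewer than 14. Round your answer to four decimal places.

X ~ Binomial(15, 0.95); P(X ≥ 14) = Σ C(15,k) p^k (1−p)^(15−k) over k:
  k=14: C(15,14)·0.95^14·0.05^1 = 0.365756
  k=15: C(15,15)·0.95^15·0.05^0 = 0.463291
Total = 0.829047

0.8290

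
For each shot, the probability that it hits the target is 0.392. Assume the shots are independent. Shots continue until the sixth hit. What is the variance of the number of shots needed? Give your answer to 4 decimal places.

23.7401

Y = total shots until the sixth success; negative binomial with r=6, p=0.392.
Var(Y) = r(1−p)/p² = 6·0.608 / 0.392² = 23.740108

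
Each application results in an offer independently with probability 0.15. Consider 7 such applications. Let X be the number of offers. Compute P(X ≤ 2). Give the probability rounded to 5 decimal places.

0.92623

X ~ Binomial(7, 0.15); P(X ≤ 2) = Σ C(7,k) p^k (1−p)^(7−k) over k:
  k=0: C(7,0)·0.15^0·0.85^7 = 0.3205771
  k=1: C(7,1)·0.15^1·0.85^6 = 0.3960070
  k=2: C(7,2)·0.15^2·0.85^5 = 0.2096508
Total = 0.9262348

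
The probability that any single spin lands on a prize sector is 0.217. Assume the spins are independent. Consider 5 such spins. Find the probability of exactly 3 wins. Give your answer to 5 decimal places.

0.06265

X ~ Binomial(n=5, p=0.217).
P(X=3) = C(5,3) · p^3 · (1−p)^2
= 10 · 0.010218 · 0.61309 = 0.0626474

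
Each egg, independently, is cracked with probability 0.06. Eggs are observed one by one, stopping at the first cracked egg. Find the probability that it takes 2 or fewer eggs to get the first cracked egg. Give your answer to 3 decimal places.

0.116

Y = number of eggs to the first success; geometric, p = 0.06.
P(Y ≤ 2) = 1 − (1−p)^2 = 1 − 0.88360 = 0.11640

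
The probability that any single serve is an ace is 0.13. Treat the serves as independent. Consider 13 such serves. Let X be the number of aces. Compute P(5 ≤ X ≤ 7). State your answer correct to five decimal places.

0.01928

X ~ Binomial(13, 0.13); P(5 ≤ X ≤ 7) = Σ C(13,k) p^k (1−p)^(13−k) over k:
  k=5: C(13,5)·0.13^5·0.87^8 = 0.0156837
  k=6: C(13,6)·0.13^6·0.87^7 = 0.0031247
  k=7: C(13,7)·0.13^7·0.87^6 = 0.0004669
Total = 0.0192754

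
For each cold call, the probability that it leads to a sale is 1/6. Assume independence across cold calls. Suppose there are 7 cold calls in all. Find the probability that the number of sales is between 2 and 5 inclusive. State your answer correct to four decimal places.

X ~ Binomial(7, 0.166667); P(2 ≤ X ≤ 5) = Σ C(7,k) p^k (1−p)^(7−k) over k:
  k=2: C(7,2)·0.166667^2·0.833333^5 = 0.234429
  k=3: C(7,3)·0.166667^3·0.833333^4 = 0.078143
  k=4: C(7,4)·0.166667^4·0.833333^3 = 0.015629
  k=5: C(7,5)·0.166667^5·0.833333^2 = 0.001875
Total = 0.330075

0.3301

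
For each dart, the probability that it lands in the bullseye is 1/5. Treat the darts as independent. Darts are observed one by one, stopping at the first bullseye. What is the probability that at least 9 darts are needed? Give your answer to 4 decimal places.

Y = number of darts to the first success; geometric, p = 0.20.
P(Y > 8) = P(first 8 all fail) = (1−p)^8 = 0.167772

0.1678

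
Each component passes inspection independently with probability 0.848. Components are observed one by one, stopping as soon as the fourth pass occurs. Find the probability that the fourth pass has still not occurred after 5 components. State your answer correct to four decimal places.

0.1685

Needing more than 5 components ⇔ fewer than 4 successes in the first 5. With X ~ Binomial(5, 0.848), P(Y > 5) = P(X ≤ 3).
  k=0: C(5,0)·0.848^0·0.152^5 = 0.000081
  k=1: C(5,1)·0.848^1·0.152^4 = 0.002263
  k=2: C(5,2)·0.848^2·0.152^3 = 0.025254
  k=3: C(5,3)·0.848^3·0.152^2 = 0.140888
P(X ≤ 3) = 0.168486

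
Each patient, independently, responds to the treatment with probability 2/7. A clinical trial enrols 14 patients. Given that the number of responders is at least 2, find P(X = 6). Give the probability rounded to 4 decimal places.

X ~ Binomial(14, 0.285714). Want P(X=6 | X≥2) = P(X=6) / P(X≥2).
P(X=6) = C(14,6)·0.285714^6·0.714286^8 = 0.110694
P(X≥2) = 1 − 0.008999 − 0.050396 = 0.940605
Ratio = 0.110694 / 0.940605 = 0.117684

0.1177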